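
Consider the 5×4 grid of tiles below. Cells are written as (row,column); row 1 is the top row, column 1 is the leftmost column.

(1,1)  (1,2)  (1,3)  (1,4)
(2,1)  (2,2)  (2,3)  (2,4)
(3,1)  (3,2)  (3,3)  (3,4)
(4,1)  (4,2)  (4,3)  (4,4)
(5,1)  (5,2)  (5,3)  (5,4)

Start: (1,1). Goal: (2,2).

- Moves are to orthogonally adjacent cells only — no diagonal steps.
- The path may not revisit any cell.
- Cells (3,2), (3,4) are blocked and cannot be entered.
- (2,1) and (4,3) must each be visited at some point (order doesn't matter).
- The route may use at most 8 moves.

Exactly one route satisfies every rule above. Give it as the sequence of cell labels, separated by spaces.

The 8-move cap with required stops at (2,1), (4,3) leaves no slack for detours.
Route from (1,1): 3× down (reaching (4,1)), 2× right (reaching (4,3)), 2× up (reaching (2,3)), left to (2,2) — 8 moves in all.
Check: all required cells visited; 8 ≤ 8 moves.

(1,1) (2,1) (3,1) (4,1) (4,2) (4,3) (3,3) (2,3) (2,2)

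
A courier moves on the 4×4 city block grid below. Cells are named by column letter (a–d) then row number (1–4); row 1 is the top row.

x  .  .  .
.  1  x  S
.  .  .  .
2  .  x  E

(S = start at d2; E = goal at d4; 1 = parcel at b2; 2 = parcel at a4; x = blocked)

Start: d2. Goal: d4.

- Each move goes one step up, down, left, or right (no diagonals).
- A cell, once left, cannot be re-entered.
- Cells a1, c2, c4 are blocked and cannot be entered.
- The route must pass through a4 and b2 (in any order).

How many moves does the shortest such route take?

12

Any route passes through a4 and b2 in some order between d2 and d4. Summing Manhattan distances along each leg and taking the cheapest ordering (d2 → b2 → a4 → d4) gives a lower bound of 2 + 3 + 3 = 8 moves.
That bound ignores the blocked cells. Measuring each leg by the fewest moves that actually steer around them (d2→b2: 4; b2→a4: 3; a4→d4: 5) raises the lower bound to 12.
A route of 12 moves exists: d2 → d1 → c1 → b1 → b2 → a2 → a3 → a4 → b4 → b3 → c3 → d3 → d4.
Since 12 matches that lower bound, it is optimal.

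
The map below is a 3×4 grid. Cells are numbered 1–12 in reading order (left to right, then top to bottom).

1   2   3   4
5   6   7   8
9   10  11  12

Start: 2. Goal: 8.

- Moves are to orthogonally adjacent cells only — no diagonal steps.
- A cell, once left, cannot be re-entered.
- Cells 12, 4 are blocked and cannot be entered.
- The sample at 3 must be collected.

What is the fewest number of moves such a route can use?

Any route passes through 3 somewhere between 2 and 8. Summing Manhattan distances along the two legs (2 → 3 → 8) gives a lower bound of 1 + 2 = 3 moves.
A route of 3 moves achieves this: 2 → 3 → 7 → 8.
Since 3 matches the lower bound, it is optimal.

3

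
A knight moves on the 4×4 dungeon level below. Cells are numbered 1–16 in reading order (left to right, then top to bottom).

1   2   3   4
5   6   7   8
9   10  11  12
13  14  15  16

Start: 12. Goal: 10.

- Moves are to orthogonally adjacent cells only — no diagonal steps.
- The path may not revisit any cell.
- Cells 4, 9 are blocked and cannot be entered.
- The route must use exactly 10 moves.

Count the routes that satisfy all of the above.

1

Need simple routes of exactly 10 moves from 12 to 10 (Manhattan distance 2, so 4 moves are spent on a detour and 4 undoing it).
Enumerating: 12 16 15 11 7 3 2 1 5 6 10.
That gives 1 route.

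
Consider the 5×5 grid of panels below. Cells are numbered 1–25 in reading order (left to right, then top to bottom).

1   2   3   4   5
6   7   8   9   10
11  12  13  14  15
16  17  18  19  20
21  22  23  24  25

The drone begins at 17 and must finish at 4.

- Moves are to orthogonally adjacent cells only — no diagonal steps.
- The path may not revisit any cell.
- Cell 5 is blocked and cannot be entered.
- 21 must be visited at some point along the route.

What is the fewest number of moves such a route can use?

Any route passes through 21 somewhere between 17 and 4. Summing Manhattan distances along the two legs (17 → 21 → 4) gives a lower bound of 2 + 7 = 9 moves.
A route of 9 moves achieves this: 17 → 22 → 21 → 16 → 11 → 6 → 1 → 2 → 3 → 4.
Since 9 matches the lower bound, it is optimal.

9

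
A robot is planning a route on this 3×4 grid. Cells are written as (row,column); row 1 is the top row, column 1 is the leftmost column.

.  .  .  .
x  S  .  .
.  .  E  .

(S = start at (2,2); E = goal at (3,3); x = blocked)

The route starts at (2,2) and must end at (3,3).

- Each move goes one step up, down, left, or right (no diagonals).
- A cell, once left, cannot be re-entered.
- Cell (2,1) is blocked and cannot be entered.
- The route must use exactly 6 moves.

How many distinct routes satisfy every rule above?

Need simple routes of exactly 6 moves from (2,2) to (3,3) (Manhattan distance 2, so 2 moves are spent on a detour and 2 undoing it).
Enumerating: (2,2) (1,2) (1,3) (2,3) (2,4) (3,4) (3,3) | (2,2) (1,2) (1,3) (1,4) (2,4) (3,4) (3,3) | (2,2) (1,2) (1,3) (1,4) (2,4) (2,3) (3,3) | (2,2) (2,3) (1,3) (1,4) (2,4) (3,4) (3,3).
That gives 4 routes.

4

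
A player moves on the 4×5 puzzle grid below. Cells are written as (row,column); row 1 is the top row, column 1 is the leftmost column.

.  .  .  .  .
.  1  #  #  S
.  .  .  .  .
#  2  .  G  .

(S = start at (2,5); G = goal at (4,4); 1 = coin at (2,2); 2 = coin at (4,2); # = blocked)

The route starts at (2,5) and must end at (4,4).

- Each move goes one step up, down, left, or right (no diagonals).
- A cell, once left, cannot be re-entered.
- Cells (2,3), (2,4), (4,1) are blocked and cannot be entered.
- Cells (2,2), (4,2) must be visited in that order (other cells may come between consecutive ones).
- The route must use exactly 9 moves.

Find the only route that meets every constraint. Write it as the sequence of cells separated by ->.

The waypoints must appear in the order (2,2), (4,2), with no cell reused.
Route from (2,5): up 1 to (1,5), left 3 to (1,2), down 3 to (4,2), right 2 to (4,4) — 9 moves in all.
Check: order respected (1 at step 5, 2 at step 7); 9 moves as required.

(2,5) -> (1,5) -> (1,4) -> (1,3) -> (1,2) -> (2,2) -> (3,2) -> (4,2) -> (4,3) -> (4,4)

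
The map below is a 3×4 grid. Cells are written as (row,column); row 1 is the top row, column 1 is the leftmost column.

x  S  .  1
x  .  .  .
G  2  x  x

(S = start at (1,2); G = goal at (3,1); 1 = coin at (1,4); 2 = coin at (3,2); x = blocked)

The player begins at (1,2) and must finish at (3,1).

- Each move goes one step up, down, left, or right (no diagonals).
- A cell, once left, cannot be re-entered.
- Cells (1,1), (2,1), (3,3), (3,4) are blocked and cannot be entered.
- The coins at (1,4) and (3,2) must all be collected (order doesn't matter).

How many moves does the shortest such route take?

Any route passes through (1,4) and (3,2) in some order between (1,2) and (3,1). Summing Manhattan distances along each leg and taking the cheapest ordering ((1,2) → (1,4) → (3,2) → (3,1)) gives a lower bound of 2 + 4 + 1 = 7 moves.
A route of 7 moves achieves this: (1,2) → (1,3) → (1,4) → (2,4) → (2,3) → (2,2) → (3,2) → (3,1).
Since 7 matches the lower bound, it is optimal.

7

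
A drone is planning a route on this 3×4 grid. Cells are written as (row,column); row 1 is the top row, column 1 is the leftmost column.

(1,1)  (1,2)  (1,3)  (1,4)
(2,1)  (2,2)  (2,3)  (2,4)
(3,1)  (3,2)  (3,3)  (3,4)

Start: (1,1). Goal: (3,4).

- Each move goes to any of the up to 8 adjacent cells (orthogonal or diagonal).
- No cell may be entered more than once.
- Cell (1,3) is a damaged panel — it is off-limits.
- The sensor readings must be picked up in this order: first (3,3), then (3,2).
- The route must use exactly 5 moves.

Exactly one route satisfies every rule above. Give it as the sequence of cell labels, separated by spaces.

(1,1) (2,2) (3,3) (3,2) (2,3) (3,4)

The waypoints must appear in the order (3,3), (3,2), with no cell reused.
Route from (1,1): 2× down-right (reaching (3,3)), left to (3,2), up-right to (2,3), down-right to (3,4) — 5 moves in all.
Check: order respected ((3,3) at step 2, (3,2) at step 3); 5 moves as required.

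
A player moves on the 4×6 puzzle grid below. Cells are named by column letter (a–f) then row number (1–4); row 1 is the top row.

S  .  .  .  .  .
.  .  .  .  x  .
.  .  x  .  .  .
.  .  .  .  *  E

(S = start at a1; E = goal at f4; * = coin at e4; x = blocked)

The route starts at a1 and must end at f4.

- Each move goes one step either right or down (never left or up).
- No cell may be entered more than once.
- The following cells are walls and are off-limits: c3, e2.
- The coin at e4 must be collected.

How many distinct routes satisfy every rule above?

A right/down-only route from a1 to f4 makes exactly 3 down-moves and 5 right-moves in some order.
With no other constraints that would be C(8,3) = 56 routes.
Split at e4 and multiply the segment counts (each segment already excludes blocked cells): a1→e4: 12; e4→f4: 1; product = 12.
That gives 12 routes.

12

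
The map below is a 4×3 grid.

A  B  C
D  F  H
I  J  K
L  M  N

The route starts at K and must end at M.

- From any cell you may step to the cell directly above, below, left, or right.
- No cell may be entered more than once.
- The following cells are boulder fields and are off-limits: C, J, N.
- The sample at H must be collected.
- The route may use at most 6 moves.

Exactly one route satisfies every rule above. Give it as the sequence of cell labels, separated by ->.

The budget equals the shortest possible length, so every move has to be on a shortest route through the required cells.
Route from K: up 1 to H, left 2 to D, down 2 to L, right 1 to M — 6 moves in all.
Check: all required cells visited; 6 ≤ 6 moves.

K -> H -> F -> D -> I -> L -> M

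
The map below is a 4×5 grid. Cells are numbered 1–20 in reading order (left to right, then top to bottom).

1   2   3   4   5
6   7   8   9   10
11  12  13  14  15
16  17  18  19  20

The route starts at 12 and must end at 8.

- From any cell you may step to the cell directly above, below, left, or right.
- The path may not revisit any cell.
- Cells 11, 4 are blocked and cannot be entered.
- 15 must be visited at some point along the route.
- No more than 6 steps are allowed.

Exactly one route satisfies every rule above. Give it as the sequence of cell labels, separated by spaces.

The budget equals the shortest possible length, so every move has to be on a shortest route through the required cells.
Route from 12: right 3 to 15, up 1 to 10, left 2 to 8 — 6 moves in all.
Check: all required cells visited; 6 ≤ 6 moves.

12 13 14 15 10 9 8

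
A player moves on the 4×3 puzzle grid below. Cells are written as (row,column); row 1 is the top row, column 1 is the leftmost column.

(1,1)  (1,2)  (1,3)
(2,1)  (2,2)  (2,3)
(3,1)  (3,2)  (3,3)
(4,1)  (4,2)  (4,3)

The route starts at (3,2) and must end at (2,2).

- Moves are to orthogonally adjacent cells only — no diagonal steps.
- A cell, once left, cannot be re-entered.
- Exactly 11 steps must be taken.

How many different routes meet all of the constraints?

Need simple routes of exactly 11 moves from (3,2) to (2,2) (Manhattan distance 1, so 5 moves are spent on a detour and 5 undoing it).
Enumerating: (3,2) (3,1) (4,1) (4,2) (4,3) (3,3) (2,3) (1,3) (1,2) (1,1) (2,1) (2,2) | (3,2) (3,3) (4,3) (4,2) (4,1) (3,1) (2,1) (1,1) (1,2) (1,3) (2,3) (2,2).
That gives 2 routes.

2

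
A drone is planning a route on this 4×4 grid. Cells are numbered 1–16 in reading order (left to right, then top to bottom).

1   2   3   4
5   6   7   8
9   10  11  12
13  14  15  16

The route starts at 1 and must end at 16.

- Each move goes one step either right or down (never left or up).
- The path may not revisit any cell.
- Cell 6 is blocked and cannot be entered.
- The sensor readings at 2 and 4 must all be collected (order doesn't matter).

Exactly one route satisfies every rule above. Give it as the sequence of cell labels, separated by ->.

1 -> 2 -> 3 -> 4 -> 8 -> 12 -> 16

Moves only go right or down, so the column and row indices never decrease.
Route from 1: 3× right (reaching 4), 3× down (reaching 16) — 6 moves in all.
Check: all required cells visited.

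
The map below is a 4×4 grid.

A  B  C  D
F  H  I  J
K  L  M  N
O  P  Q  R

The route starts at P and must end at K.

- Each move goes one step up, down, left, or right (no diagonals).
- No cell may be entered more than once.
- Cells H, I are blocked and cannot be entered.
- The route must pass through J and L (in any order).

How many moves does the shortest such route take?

10

Any route passes through J and L in some order between P and K. Summing Manhattan distances along each leg and taking the cheapest ordering (P → J → L → K) gives a lower bound of 4 + 3 + 1 = 8 moves.
The shortest route satisfying every rule uses 10 moves: P → L → M → N → J → D → C → B → A → F → K.
The bound of 8 isn't tight here; checking systematically, no route of length 8 through 9 satisfies every constraint, so 10 is the minimum.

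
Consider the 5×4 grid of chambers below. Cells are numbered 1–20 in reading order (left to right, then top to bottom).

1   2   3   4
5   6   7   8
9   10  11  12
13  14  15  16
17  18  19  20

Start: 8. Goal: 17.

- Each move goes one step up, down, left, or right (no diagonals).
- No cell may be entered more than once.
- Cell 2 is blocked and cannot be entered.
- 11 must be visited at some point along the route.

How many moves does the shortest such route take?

6

Any route passes through 11 somewhere between 8 and 17. Summing Manhattan distances along the two legs (8 → 11 → 17) gives a lower bound of 2 + 4 = 6 moves.
A route of 6 moves achieves this: 8 → 12 → 11 → 15 → 19 → 18 → 17.
Since 6 matches the lower bound, it is optimal.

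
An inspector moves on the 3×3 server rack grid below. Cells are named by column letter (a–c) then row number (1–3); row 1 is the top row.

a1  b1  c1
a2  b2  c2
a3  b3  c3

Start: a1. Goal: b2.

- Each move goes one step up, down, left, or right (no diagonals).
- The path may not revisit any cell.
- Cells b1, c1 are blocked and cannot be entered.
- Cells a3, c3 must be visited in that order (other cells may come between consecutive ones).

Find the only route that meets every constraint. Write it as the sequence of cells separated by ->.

The waypoints must appear in the order a3, c3, with no cell reused.
Route from a1: 2× down (reaching a3), 2× right (reaching c3), up to c2, left to b2 — 6 moves in all.
Check: order respected (a3 at step 2, c3 at step 4).

a1 -> a2 -> a3 -> b3 -> c3 -> c2 -> b2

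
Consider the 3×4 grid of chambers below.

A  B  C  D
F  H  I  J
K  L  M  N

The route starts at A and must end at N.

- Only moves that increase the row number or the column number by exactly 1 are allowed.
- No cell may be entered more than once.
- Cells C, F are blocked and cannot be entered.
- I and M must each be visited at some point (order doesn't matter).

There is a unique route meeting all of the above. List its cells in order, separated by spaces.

Moves only go right or down, so the column and row indices never decrease.
Route from A: right to B, down to H, right to I, down to M, right to N — 5 moves in all.
Check: all required cells visited.

A B H I M N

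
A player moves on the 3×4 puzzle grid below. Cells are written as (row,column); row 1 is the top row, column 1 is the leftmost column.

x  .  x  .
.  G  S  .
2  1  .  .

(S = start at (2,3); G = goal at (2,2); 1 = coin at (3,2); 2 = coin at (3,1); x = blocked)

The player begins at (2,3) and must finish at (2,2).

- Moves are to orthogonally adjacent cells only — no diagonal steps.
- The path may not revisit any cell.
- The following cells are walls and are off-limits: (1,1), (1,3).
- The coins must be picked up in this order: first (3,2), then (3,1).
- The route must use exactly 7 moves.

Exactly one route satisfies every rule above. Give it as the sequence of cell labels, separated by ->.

(2,3) -> (2,4) -> (3,4) -> (3,3) -> (3,2) -> (3,1) -> (2,1) -> (2,2)

The waypoints must appear in the order (3,2), (3,1), with no cell reused.
Route from (2,3): right 1 to (2,4), down 1 to (3,4), left 3 to (3,1), up 1 to (2,1), right 1 to (2,2) — 7 moves in all.
Check: order respected (1 at step 4, 2 at step 5); 7 moves as required.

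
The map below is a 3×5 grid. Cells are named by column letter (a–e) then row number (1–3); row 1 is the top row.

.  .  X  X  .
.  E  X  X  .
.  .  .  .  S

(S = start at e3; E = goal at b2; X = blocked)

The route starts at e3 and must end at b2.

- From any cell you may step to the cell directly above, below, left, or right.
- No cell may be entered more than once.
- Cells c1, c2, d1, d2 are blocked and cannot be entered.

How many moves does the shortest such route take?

4

The Manhattan distance from e3 to b2 is |3−2| + |5−2| = 4, so at least 4 moves are needed.
A route of 4 moves achieves this: e3 → d3 → c3 → b3 → b2.
Since 4 matches the lower bound, it is optimal.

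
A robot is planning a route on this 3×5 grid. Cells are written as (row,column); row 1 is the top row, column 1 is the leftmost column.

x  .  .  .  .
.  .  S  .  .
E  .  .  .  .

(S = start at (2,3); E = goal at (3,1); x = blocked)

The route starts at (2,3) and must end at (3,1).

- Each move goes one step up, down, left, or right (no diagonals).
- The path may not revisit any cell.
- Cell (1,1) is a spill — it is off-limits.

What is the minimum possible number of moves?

3

The Manhattan distance from (2,3) to (3,1) is |2−3| + |3−1| = 3, so at least 3 moves are needed.
A route of 3 moves achieves this: (2,3) → (3,3) → (3,2) → (3,1).
Since 3 matches the lower bound, it is optimal.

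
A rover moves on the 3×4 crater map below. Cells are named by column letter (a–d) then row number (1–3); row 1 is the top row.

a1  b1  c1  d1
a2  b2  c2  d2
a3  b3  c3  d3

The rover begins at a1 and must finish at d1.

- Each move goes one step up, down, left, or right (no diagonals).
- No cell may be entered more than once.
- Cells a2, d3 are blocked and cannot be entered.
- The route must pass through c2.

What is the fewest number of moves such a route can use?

Any route passes through c2 somewhere between a1 and d1. Summing Manhattan distances along the two legs (a1 → c2 → d1) gives a lower bound of 3 + 2 = 5 moves.
A route of 5 moves achieves this: a1 → b1 → b2 → c2 → c1 → d1.
Since 5 matches the lower bound, it is optimal.

5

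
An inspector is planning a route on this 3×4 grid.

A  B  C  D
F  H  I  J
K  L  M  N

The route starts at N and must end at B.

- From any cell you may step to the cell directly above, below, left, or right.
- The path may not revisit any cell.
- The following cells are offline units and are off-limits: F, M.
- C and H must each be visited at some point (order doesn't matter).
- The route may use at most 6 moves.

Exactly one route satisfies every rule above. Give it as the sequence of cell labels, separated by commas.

Any route must reach C and H and still end at B within 6 moves, so the order of the required stops is forced.
Route from N: up 2 to D, left 1 to C, down 1 to I, left 1 to H, up 1 to B — 6 moves in all.
Check: all required cells visited; 6 ≤ 6 moves.

N, J, D, C, I, H, B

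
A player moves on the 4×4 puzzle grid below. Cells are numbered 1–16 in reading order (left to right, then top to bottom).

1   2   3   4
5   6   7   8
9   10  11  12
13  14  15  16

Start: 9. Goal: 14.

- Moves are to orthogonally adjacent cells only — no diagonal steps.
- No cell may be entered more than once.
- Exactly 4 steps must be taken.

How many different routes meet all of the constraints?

Need simple routes of exactly 4 moves from 9 to 14 (Manhattan distance 2, so 1 moves are spent on a detour and 1 undoing it).
Enumerating: 9 5 6 10 14 | 9 10 11 15 14.
That gives 2 routes.

2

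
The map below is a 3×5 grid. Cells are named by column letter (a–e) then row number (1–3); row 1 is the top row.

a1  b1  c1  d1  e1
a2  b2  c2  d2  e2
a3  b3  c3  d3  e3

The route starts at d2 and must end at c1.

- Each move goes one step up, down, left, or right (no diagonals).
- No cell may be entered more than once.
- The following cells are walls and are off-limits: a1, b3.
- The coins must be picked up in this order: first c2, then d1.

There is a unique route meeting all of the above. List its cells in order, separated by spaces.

The waypoints must appear in the order c2, d1, with no cell reused.
Route from d2: left 1 to c2, down 1 to c3, right 2 to e3, up 2 to e1, left 2 to c1 — 8 moves in all.
Check: order respected (c2 at step 1, d1 at step 7).

d2 c2 c3 d3 e3 e2 e1 d1 c1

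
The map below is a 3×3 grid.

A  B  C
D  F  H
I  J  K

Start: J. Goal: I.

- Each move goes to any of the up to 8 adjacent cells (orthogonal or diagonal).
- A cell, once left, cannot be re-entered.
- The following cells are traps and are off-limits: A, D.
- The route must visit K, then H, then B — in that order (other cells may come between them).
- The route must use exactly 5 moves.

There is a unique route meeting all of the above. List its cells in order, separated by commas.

J, K, H, B, F, I

The waypoints must appear in the order K, H, B, with no cell reused.
Route from J: right 1 to K, up 1 to H, up-left 1 to B, down 1 to F, down-left 1 to I — 5 moves in all.
Check: order respected (K at step 1, H at step 2, B at step 3); 5 moves as required.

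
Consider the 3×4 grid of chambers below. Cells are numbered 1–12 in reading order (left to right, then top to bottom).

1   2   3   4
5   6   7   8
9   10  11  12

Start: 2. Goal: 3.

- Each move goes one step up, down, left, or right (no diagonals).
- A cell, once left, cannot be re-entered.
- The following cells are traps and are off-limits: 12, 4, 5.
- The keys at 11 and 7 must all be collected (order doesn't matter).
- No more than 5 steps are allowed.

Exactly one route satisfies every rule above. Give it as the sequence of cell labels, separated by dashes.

2 - 6 - 10 - 11 - 7 - 3

Any route must reach 11 and 7 and still end at 3 within 5 moves, so the order of the required stops is forced.
Route from 2: down 2 to 10, right 1 to 11, up 2 to 3 — 5 moves in all.
Check: all required cells visited; 5 ≤ 5 moves.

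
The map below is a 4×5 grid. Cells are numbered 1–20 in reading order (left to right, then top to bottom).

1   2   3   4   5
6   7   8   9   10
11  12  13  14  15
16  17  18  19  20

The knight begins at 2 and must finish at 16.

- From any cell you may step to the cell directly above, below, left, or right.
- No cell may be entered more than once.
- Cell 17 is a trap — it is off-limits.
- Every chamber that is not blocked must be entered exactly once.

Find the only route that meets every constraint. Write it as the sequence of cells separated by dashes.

2 - 1 - 6 - 7 - 8 - 3 - 4 - 5 - 10 - 9 - 14 - 15 - 20 - 19 - 18 - 13 - 12 - 11 - 16

Need to visit all 19 open cells exactly once, starting at 2 and ending at 16.
Route from 2: left 1 to 1, down 1 to 6, right 2 to 8, up 1 to 3, right 2 to 5, down 1 to 10, left 1 to 9, down 1 to 14, right 1 to 15, down 1 to 20, left 2 to 18, up 1 to 13, left 2 to 11, down 1 to 16 — 18 moves in all.
Check: all 19 open cells covered.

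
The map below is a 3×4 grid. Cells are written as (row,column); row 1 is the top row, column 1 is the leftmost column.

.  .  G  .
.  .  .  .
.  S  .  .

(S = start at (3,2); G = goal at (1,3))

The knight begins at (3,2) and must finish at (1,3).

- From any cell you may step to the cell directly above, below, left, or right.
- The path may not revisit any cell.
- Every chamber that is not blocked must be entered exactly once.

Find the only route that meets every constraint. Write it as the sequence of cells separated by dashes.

(3,2) - (3,1) - (2,1) - (1,1) - (1,2) - (2,2) - (2,3) - (3,3) - (3,4) - (2,4) - (1,4) - (1,3)

Need to visit all 12 open cells exactly once, starting at (3,2) and ending at (1,3).
Cell (3,1) has only two open neighbours ((2,1) and (3,2)), so the path must pass straight through it: one of those is the cell it's entered from and the other is where it exits.
Route from (3,2): left 1 to (3,1), up 2 to (1,1), right 1 to (1,2), down 1 to (2,2), right 1 to (2,3), down 1 to (3,3), right 1 to (3,4), up 2 to (1,4), left 1 to (1,3) — 11 moves in all.
Check: all 12 open cells covered.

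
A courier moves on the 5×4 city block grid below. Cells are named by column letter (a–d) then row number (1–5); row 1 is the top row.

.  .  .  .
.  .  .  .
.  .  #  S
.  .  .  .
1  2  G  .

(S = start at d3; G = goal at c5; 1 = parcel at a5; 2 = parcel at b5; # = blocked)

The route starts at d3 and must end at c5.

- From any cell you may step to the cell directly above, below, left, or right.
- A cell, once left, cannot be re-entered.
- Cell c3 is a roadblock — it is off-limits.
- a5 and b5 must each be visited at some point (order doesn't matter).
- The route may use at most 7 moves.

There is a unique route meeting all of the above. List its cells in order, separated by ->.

d3 -> d4 -> c4 -> b4 -> a4 -> a5 -> b5 -> c5

The 7-move cap with required stops at a5, b5 leaves no slack for detours.
Route from d3: down 1 to d4, left 3 to a4, down 1 to a5, right 2 to c5 — 7 moves in all.
Check: all required cells visited; 7 ≤ 7 moves.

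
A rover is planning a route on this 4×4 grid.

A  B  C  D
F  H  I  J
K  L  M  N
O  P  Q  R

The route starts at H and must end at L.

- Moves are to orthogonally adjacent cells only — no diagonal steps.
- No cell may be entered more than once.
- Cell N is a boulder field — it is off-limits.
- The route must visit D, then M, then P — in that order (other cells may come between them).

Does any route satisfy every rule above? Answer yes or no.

One route that works: H → B → C → D → J → I → M → Q → P → L.

yes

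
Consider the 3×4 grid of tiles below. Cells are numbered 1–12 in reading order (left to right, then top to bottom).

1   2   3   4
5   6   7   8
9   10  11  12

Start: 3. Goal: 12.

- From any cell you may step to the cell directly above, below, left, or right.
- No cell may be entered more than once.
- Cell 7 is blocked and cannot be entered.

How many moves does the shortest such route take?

The Manhattan distance from 3 to 12 is |1−3| + |3−4| = 3, so at least 3 moves are needed.
A route of 3 moves achieves this: 3 → 4 → 8 → 12.
Since 3 matches the lower bound, it is optimal.

3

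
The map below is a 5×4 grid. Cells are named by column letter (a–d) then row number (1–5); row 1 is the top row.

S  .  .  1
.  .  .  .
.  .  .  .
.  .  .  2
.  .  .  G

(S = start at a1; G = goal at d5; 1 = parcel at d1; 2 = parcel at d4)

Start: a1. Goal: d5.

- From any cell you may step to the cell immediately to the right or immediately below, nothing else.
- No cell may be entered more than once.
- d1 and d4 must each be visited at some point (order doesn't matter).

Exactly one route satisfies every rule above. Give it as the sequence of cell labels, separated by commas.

a1, b1, c1, d1, d2, d3, d4, d5

Moves only go right or down, so the column and row indices never decrease.
Route from a1: 3× right (reaching d1), 4× down (reaching d5) — 7 moves in all.
Check: all required cells visited.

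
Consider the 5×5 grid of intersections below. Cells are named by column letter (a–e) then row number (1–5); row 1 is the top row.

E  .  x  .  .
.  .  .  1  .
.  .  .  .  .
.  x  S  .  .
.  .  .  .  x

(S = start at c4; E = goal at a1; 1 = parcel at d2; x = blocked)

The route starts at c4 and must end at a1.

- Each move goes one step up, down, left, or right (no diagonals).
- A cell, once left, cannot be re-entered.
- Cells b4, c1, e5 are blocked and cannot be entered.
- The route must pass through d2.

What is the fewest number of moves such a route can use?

7

Any route passes through d2 somewhere between c4 and a1. Summing Manhattan distances along the two legs (c4 → d2 → a1) gives a lower bound of 3 + 4 = 7 moves.
A route of 7 moves achieves this: c4 → c3 → d3 → d2 → c2 → b2 → b1 → a1.
Since 7 matches the lower bound, it is optimal.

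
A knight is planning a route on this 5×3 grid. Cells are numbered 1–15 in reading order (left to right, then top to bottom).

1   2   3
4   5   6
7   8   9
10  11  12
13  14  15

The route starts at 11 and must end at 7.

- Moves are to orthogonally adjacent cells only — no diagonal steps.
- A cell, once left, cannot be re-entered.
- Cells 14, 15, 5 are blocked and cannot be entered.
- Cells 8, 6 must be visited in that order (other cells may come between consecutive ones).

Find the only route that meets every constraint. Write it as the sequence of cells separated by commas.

The waypoints must appear in the order 8, 6, with no cell reused.
Route from 11: up 1 to 8, right 1 to 9, up 2 to 3, left 2 to 1, down 2 to 7 — 8 moves in all.
Check: order respected (8 at step 1, 6 at step 3).

11, 8, 9, 6, 3, 2, 1, 4, 7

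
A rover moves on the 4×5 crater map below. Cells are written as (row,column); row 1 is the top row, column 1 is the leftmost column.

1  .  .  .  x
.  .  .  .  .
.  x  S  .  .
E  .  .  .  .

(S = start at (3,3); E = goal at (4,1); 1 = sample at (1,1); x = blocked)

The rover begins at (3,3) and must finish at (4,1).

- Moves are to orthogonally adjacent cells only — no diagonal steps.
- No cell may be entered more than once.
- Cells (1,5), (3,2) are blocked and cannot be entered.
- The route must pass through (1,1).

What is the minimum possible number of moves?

7

Any route passes through (1,1) somewhere between (3,3) and (4,1). Summing Manhattan distances along the two legs ((3,3) → (1,1) → (4,1)) gives a lower bound of 4 + 3 = 7 moves.
A route of 7 moves achieves this: (3,3) → (2,3) → (1,3) → (1,2) → (1,1) → (2,1) → (3,1) → (4,1).
Since 7 matches the lower bound, it is optimal.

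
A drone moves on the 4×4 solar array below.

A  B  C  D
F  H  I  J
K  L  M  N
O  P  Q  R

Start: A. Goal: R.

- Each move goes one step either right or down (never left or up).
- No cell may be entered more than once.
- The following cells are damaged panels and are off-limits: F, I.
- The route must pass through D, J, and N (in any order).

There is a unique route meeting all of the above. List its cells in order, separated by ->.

A -> B -> C -> D -> J -> N -> R

Moves only go right or down, so the column and row indices never decrease.
Route from A: right 3 to D, down 3 to R — 6 moves in all.
Check: all required cells visited.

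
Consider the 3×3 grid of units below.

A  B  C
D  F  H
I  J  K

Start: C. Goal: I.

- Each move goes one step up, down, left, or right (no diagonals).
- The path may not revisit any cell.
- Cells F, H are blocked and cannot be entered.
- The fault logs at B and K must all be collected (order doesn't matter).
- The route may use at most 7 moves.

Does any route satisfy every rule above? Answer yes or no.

no

K must be visited but has only one open neighbour (J), and it is neither the start nor the goal — the route would have to enter and leave through J, re-entering it.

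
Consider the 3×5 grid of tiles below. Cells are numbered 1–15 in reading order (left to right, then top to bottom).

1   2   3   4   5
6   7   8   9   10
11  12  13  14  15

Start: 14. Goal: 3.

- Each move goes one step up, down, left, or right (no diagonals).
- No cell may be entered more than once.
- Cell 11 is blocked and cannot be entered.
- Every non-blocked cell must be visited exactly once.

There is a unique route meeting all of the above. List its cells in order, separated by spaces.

Need to visit all 14 open cells exactly once, starting at 14 and ending at 3.
Cell 6 has only two open neighbours (1 and 7), so the path must pass straight through it: one of those is the cell it's entered from and the other is where it exits.
Route from 14: right to 15, 2× up (reaching 5), left to 4, down to 9, left to 8, down to 13, left to 12, up to 7, left to 6, up to 1, 2× right (reaching 3) — 13 moves in all.
Check: all 14 open cells covered.

14 15 10 5 4 9 8 13 12 7 6 1 2 3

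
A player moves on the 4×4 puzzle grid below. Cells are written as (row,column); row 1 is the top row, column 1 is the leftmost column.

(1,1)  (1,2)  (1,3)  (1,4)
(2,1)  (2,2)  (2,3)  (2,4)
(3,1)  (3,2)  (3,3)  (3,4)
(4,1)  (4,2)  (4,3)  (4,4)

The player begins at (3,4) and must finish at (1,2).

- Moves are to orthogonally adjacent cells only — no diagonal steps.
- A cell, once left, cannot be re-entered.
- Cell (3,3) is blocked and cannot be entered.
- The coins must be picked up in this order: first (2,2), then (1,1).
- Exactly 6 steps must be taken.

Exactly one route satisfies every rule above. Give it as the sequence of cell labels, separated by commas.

The waypoints must appear in the order (2,2), (1,1), with no cell reused.
Route from (3,4): up to (2,4), 3× left (reaching (2,1)), up to (1,1), right to (1,2) — 6 moves in all.
Check: order respected ((2,2) at step 3, (1,1) at step 5); 6 moves as required.

(3,4), (2,4), (2,3), (2,2), (2,1), (1,1), (1,2)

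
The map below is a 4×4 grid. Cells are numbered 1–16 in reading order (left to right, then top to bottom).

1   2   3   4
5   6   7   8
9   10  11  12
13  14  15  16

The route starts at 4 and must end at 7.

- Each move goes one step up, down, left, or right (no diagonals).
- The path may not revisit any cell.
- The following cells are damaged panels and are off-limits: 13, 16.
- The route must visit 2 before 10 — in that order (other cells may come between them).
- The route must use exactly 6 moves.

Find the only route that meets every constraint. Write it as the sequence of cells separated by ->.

The waypoints must appear in the order 2, 10, with no cell reused.
Route from 4: 2× left (reaching 2), 2× down (reaching 10), right to 11, up to 7 — 6 moves in all.
Check: order respected (2 at step 2, 10 at step 4); 6 moves as required.

4 -> 3 -> 2 -> 6 -> 10 -> 11 -> 7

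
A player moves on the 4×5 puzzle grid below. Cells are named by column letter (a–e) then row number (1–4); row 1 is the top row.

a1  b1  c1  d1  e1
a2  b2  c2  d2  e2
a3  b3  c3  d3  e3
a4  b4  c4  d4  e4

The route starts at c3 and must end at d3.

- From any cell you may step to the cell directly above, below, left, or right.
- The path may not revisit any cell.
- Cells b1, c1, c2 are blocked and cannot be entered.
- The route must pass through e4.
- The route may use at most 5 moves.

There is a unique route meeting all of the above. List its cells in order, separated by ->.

c3 -> c4 -> d4 -> e4 -> e3 -> d3

The budget equals the shortest possible length, so every move has to be on a shortest route through the required cells.
Route from c3: down to c4, 2× right (reaching e4), up to e3, left to d3 — 5 moves in all.
Check: all required cells visited; 5 ≤ 5 moves.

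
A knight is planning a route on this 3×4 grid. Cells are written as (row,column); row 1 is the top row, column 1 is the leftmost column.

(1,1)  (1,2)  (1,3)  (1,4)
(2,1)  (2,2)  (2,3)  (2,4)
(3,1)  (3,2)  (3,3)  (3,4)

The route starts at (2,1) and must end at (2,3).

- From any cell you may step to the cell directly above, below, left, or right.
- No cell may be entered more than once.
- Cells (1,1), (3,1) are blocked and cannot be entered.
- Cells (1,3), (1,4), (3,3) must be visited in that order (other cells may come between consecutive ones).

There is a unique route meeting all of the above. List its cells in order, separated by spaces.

(2,1) (2,2) (1,2) (1,3) (1,4) (2,4) (3,4) (3,3) (2,3)

The waypoints must appear in the order (1,3), (1,4), (3,3), with no cell reused.
Route from (2,1): right 1 to (2,2), up 1 to (1,2), right 2 to (1,4), down 2 to (3,4), left 1 to (3,3), up 1 to (2,3) — 8 moves in all.
Check: order respected ((1,3) at step 3, (1,4) at step 4, (3,3) at step 7).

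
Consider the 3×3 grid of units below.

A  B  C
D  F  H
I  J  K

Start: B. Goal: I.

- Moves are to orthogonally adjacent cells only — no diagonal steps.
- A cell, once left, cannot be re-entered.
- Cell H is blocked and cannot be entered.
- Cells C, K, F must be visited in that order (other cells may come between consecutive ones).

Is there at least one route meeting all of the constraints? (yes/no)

C must be visited but has only one open neighbour (B), and it is neither the start nor the goal — the route would have to enter and leave through B, re-entering it.

no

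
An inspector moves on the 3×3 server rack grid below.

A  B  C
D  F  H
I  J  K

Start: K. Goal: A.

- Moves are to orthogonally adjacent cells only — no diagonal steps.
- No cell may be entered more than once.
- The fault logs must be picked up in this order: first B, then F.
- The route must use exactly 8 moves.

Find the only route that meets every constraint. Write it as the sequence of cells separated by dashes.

The waypoints must appear in the order B, F, with no cell reused.
Route from K: up 2 to C, left 1 to B, down 2 to J, left 1 to I, up 2 to A — 8 moves in all.
Check: order respected (B at step 3, F at step 4); 8 moves as required.

K - H - C - B - F - J - I - D - A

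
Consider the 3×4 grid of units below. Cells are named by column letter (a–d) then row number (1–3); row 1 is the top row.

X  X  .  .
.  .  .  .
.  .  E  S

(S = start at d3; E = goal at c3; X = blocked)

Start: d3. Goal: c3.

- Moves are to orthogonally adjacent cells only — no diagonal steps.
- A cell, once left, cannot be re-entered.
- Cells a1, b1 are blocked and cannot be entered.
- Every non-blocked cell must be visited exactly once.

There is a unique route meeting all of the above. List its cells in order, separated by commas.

d3, d2, d1, c1, c2, b2, a2, a3, b3, c3

Need to visit all 10 open cells exactly once, starting at d3 and ending at c3.
Cell d1 has only two open neighbours (d2 and c1), so the path must pass straight through it: one of those is the cell it's entered from and the other is where it exits.
Route from d3: up 2 to d1, left 1 to c1, down 1 to c2, left 2 to a2, down 1 to a3, right 2 to c3 — 9 moves in all.
Check: all 10 open cells covered.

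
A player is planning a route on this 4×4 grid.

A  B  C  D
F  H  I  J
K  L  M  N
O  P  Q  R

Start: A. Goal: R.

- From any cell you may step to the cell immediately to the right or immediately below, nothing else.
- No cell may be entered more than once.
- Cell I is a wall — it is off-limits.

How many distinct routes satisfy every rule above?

A right/down-only route from A to R makes exactly 3 down-moves and 3 right-moves in some order.
With no other constraints that would be C(6,3) = 20 routes.
Subtract routes through each blocked cell (inclusion–exclusion for overlaps): − through I: 9 → 11.
That gives 11 routes.

11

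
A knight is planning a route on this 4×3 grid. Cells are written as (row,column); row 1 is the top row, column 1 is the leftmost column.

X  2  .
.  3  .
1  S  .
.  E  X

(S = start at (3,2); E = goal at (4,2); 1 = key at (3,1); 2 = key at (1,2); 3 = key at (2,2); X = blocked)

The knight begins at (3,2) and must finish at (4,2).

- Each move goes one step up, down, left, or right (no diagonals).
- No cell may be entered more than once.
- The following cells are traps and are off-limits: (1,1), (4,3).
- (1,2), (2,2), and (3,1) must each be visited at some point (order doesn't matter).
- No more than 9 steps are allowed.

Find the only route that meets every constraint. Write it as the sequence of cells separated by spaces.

The budget equals the shortest possible length, so every move has to be on a shortest route through the required cells.
Route from (3,2): right 1 to (3,3), up 2 to (1,3), left 1 to (1,2), down 1 to (2,2), left 1 to (2,1), down 2 to (4,1), right 1 to (4,2) — 9 moves in all.
Check: all required cells visited; 9 ≤ 9 moves.

(3,2) (3,3) (2,3) (1,3) (1,2) (2,2) (2,1) (3,1) (4,1) (4,2)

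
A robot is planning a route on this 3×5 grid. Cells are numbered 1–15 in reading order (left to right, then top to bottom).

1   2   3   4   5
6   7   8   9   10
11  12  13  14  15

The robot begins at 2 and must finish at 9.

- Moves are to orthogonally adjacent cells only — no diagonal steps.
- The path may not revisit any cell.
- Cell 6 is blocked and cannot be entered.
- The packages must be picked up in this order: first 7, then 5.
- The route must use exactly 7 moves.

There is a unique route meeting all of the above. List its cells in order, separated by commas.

The waypoints must appear in the order 7, 5, with no cell reused.
Route from 2: down to 7, right to 8, up to 3, 2× right (reaching 5), down to 10, left to 9 — 7 moves in all.
Check: order respected (7 at step 1, 5 at step 5); 7 moves as required.

2, 7, 8, 3, 4, 5, 10, 9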